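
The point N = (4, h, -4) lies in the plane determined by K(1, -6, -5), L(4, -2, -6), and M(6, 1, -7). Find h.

-4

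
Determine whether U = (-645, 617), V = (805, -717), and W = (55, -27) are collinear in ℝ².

UV = (1450, -1334), UW = (700, -644).
Checking proportionality: UW = 14/29·UV, so the vectors are parallel and the points are collinear.

Yes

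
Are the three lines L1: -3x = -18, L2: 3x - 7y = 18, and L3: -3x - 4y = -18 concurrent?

Intersecting L1 and L2: solving the 2×2 system gives (x, y) = (6, 0).
Substitute into L3: (-3)(6) + (-4)(0) = -18.
This equals -18, so (6, 0) lies on all three lines and they are concurrent.

Yes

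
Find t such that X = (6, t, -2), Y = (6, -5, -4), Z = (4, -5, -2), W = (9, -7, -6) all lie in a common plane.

The points are coplanar iff XY · (XZ × XW) = 0.
Expanding, this is linear in t: (-2)t + (-18) = 0.
So t = -9.

-9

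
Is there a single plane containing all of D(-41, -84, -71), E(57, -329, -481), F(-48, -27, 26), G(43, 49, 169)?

No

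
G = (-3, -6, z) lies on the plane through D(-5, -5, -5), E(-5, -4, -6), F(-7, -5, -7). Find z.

-2

Coplanarity requires DE · (DF × DG) = 0.
DE = (0, 1, -1), DF = (-2, 0, -2); the triple product is linear in z with coefficient 2 and constant term 4.
Setting it to zero: z = -2.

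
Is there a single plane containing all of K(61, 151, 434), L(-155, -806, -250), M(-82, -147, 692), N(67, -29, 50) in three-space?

A normal to the plane through K, L, M is n = KL × KM = (-450738, 153540, -72483).
The plane has equation n·P = -35768100. For N: n·N = -38276256.
-38276256 ≠ -35768100, so N is off the plane.

No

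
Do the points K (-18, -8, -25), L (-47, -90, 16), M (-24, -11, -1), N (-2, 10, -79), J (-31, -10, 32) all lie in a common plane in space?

The plane through K, L, M has normal n = KL × KM = (-1845, 450, -405) and equation n·P = 39735.
Checking the remaining points: n·N = 40185, n·J = 39735.
Since n·N = 40185 ≠ 39735, N is off the plane and the points are not all coplanar.

No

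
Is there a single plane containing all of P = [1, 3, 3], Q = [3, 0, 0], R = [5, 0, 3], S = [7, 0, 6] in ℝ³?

With P as base: PQ = (2, -3, -3), PR = (4, -3, 0), PS = (6, -3, 3).
PR × PS = (-9, -12, 6).
PQ · (PR × PS) = 0.
The scalar triple product vanishes, so the four points are coplanar.

Yes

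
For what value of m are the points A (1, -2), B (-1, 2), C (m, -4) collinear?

The three points are collinear iff det[AB; AC] = 0.
This determinant is linear in m: (-4)m + (8) = 0, so m = 2.

2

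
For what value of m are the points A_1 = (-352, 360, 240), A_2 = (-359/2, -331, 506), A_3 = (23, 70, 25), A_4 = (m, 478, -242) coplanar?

23

Normal to plane A_1A_2A_3: n = (225705, 273675/2, 209100); plane equation n·P = 19997340.
Requiring n·A_4 = 19997340: (225705)m + (14806125) = 19997340.
So m = 23.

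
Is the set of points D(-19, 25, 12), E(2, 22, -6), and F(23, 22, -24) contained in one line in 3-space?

No

DE = (21, -3, -18), DF = (42, -3, -36).
DE × DF = (54, 0, 63).
The cross product is nonzero, so the points do not lie on one line.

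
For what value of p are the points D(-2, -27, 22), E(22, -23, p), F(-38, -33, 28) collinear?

Direction DF = (-36, -6, 6). From the x-coordinate of E, the parameter along the line is τ = (22 − (-2))/(-36) = -2/3.
Then p = 22 + (-2/3)·(6) = 18.

18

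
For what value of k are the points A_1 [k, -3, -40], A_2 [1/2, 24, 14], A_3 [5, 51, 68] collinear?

Collinearity requires A_1A_2 × A_1A_3 = 0; each component is linear in k.
The y-component gives (54)k + (216) = 0, so k = -4.
The remaining components then also vanish.

-4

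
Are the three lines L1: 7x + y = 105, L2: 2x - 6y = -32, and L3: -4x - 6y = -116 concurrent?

No

The three lines meet at one point iff the augmented coefficient matrix [aᵢ bᵢ cᵢ] has rank < 3, i.e. its determinant vanishes.
Here the determinant is 108.
Nonzero, so no common point exists.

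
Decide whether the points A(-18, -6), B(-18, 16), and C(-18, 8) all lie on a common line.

Yes

AB = (0, 22), AC = (0, 14).
det[AB; AC] = (0)(14) − (22)(0) = 0.
The determinant is zero, so the points are collinear.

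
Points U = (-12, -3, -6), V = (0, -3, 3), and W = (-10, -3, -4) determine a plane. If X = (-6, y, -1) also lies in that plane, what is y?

A normal to the plane is n = UV × UW = (0, -6, 0).
X lies in the plane iff n · UX = 0.
This gives (-6)y + (-18) = 0, so y = -3.

-3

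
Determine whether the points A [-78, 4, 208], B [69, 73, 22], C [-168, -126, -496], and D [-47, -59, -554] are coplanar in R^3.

Yes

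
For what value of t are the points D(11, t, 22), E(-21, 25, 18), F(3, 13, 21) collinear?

9

Collinearity requires DE × DF = 0; each component is linear in t.
The x-component gives (-3)t + (27) = 0, so t = 9.
The remaining components then also vanish.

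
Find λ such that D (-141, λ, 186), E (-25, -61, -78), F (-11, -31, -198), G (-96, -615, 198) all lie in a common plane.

Coplanarity ⇔ det[DE; DF; DG] = 0.
Expanding, this is linear in λ: (-4656)λ + (-5549952) = 0.
So λ = -1192.

-1192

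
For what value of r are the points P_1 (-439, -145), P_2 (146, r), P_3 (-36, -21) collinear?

35

Collinearity: (P_2 − P_1) must be parallel to (P_3 − P_1) = (403, 124).
Cross-multiplying the components: (r − (-145))·(403) = (585)·(124).
Solving gives r = 35.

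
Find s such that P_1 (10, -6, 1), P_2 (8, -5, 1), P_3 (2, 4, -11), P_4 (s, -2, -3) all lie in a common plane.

Normal to plane P_1P_2P_3: n = (-12, -24, -12); plane equation n·P = 12.
Requiring n·P_4 = 12: (-12)s + (84) = 12.
So s = 6.

6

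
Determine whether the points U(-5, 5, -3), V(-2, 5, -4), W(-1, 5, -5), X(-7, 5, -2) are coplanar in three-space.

With U as base: UV = (3, 0, -1), UW = (4, 0, -2), UX = (-2, 0, 1).
UW × UX = (0, 0, 0).
UV · (UW × UX) = 0.
The scalar triple product vanishes, so the four points are coplanar.

Yes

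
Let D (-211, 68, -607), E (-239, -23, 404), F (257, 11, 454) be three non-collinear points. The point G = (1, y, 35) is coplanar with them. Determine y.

A normal to the plane is n = DE × DF = (-38924, 502856, 44184).
G lies in the plane iff n · DG = 0.
This gives (502856)y + (-14079968) = 0, so y = 28.

28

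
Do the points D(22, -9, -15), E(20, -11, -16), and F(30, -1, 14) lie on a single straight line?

DE = (-2, -2, -1), DF = (8, 8, 29).
DE × DF = (-50, 50, 0).
The cross product is nonzero, so the points do not lie on one line.

No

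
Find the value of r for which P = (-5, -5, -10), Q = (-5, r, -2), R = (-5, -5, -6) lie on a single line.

-5

Direction PR = (0, 0, 4). From the z-coordinate of Q, the parameter along the line is τ = (-2 − (-10))/4 = 2.
Then r = (-5) + 2·(0) = -5.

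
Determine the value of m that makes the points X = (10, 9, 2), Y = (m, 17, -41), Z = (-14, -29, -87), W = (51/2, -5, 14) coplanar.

The points are coplanar iff XY · (XZ × XW) = 0.
Expanding, this is linear in m: (-1702)m + (-31487) = 0.
So m = -37/2.

-37/2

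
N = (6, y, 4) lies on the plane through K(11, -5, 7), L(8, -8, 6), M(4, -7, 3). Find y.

Coplanarity requires KL · (KM × KN) = 0.
KL = (-3, -3, -1), KM = (-7, -2, -4); the triple product is linear in y with coefficient -5 and constant term -30.
Setting it to zero: y = -6.

-6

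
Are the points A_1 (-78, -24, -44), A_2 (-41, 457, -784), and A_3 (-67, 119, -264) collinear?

Yes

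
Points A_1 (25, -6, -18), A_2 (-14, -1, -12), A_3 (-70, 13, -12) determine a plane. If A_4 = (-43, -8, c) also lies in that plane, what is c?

6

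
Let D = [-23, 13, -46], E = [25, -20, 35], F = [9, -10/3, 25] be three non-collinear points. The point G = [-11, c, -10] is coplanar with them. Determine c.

10

The plane through D, E, F has equation −1020x − 816y + 272z = 340.
Substituting G: (-816)c + (8500) = 340, so c = 10.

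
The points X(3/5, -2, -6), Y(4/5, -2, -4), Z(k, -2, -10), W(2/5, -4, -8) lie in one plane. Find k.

1/5

Normal to plane XYW: n = (4, 0, -2/5); plane equation n·P = 24/5.
Requiring n·Z = 24/5: (4)k + (4) = 24/5.
So k = 1/5.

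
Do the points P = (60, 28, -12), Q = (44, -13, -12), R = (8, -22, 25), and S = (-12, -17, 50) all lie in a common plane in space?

With P as base: PQ = (-16, -41, 0), PR = (-52, -50, 37), PS = (-72, -45, 62).
PR × PS = (-1435, 560, -1260).
PQ · (PR × PS) = 0.
The scalar triple product vanishes, so the four points are coplanar.

Yes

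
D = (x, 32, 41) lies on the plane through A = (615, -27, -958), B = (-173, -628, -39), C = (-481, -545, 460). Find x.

-33

A normal to the plane is n = AB × AC = (-376176, 110160, -250512).
D lies in the plane iff n · AD = 0.
This gives (-376176)x + (-12413808) = 0, so x = -33.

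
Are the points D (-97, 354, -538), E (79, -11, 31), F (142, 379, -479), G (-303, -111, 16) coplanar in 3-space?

A normal to the plane through D, E, F is n = DE × DF = (-35760, 125607, 91635).
The plane has equation n·P = -1366032. For G: n·G = -1640937.
-1640937 ≠ -1366032, so G is off the plane.

No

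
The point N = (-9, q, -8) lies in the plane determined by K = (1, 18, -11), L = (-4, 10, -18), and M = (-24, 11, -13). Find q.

The plane through K, L, M has equation −33x + 165y − 165z = 4752.
Substituting N: (165)q + (1617) = 4752, so q = 19.

19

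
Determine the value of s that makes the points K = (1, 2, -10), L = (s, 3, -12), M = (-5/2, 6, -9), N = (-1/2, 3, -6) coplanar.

1/2

The points are coplanar iff KL · (KM × KN) = 0.
Expanding, this is linear in s: (15)s + (-15/2) = 0.
So s = 1/2.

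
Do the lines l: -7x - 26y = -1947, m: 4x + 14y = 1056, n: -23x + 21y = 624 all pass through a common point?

Intersecting l and m: solving the 2×2 system gives (x, y) = (33, 66).
Substitute into n: (-23)(33) + (21)(66) = 627.
But n requires 624 ≠ 627, so the three lines have no common point.

No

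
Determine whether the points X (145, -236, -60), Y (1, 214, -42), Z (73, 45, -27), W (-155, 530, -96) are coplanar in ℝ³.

Yes

A normal to the plane through X, Y, Z is n = XY × XZ = (9792, 3456, -8064).
The plane has equation n·P = 1088064. For W: n·W = 1088064.
Equal, so W lies in the plane and all four are coplanar.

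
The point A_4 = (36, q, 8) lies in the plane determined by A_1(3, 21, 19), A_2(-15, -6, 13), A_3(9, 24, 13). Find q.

54

A normal to the plane is n = A_1A_2 × A_1A_3 = (180, -144, 108).
A_4 lies in the plane iff n · A_1A_4 = 0.
This gives (-144)q + (7776) = 0, so q = 54.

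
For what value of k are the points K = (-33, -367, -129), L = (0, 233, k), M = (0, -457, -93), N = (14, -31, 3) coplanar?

27

Normal to plane KMN: n = (-23976, -2664, 15318); plane equation n·P = -207126.
Requiring n·L = -207126: (15318)k + (-620712) = -207126.
So k = 27.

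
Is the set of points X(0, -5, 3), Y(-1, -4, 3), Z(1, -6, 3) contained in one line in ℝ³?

Yes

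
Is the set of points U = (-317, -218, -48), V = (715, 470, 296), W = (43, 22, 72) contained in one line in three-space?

Yes

UV = (1032, 688, 344), UW = (360, 240, 120).
Each component of UW is 15/43 times the corresponding component of UV, so UW = 15/43·UV and the points are collinear.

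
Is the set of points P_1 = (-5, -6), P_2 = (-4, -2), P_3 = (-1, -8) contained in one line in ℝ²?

No

P_1P_2 = (1, 4), P_1P_3 = (4, -2).
If collinear, P_1P_3 would be a scalar multiple of P_1P_2. But (1)·(-2) ≠ (4)·(4) (difference -18), so they are not parallel; the points are not collinear.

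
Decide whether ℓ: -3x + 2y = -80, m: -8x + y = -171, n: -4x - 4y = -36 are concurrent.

No

Intersecting ℓ and m: solving the 2×2 system gives (x, y) = (262/13, -127/13).
Substitute into n: (-4)(262/13) + (-4)(-127/13) = -540/13.
But n requires -36 ≠ -540/13, so the three lines have no common point.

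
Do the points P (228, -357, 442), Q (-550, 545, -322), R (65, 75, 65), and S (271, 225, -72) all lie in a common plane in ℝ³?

A normal to the plane through P, Q, R is n = PQ × PR = (-10006, -168774, -189070).
The plane has equation n·X = -25597990. For S: n·S = -27072736.
-27072736 ≠ -25597990, so S is off the plane.

No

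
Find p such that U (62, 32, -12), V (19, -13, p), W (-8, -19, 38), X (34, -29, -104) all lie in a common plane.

-19

Coplanarity ⇔ det[UV; UW; UX] = 0.
Expanding, this is linear in p: (2842)p + (53998) = 0.
So p = -19.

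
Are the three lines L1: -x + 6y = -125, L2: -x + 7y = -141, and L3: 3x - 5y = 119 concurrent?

No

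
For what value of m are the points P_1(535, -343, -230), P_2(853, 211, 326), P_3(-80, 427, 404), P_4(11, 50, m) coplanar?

66

The points are coplanar iff P_1P_2 · (P_1P_3 × P_1P_4) = 0.
Expanding, this is linear in m: (585570)m + (-38647620) = 0.
So m = 66.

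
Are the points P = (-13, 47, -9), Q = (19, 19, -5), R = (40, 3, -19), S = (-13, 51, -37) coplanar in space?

A normal to the plane through P, Q, R is n = PQ × PR = (456, 532, 76).
The plane has equation n·X = 18392. For S: n·S = 18392.
Equal, so S lies in the plane and all four are coplanar.

Yes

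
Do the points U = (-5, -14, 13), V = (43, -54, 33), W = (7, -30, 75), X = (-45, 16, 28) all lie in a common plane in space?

A normal to the plane through U, V, W is n = UV × UW = (-2160, -2736, -288).
The plane has equation n·P = 45360. For X: n·X = 45360.
Equal, so X lies in the plane and all four are coplanar.

Yes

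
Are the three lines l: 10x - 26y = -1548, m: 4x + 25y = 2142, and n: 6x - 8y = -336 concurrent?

Yes

Lines aᵢx + bᵢy = cᵢ with pairwise distinct directions are concurrent exactly when det[aᵢ bᵢ cᵢ] = 0.
Here the determinant is 0.
It vanishes, so the lines are concurrent at (48, 78).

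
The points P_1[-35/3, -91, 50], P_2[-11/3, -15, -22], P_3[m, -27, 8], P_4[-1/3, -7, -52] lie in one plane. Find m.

Coplanarity ⇔ det[P_1P_2; P_1P_3; P_1P_4] = 0.
Expanding, this is linear in m: (1704)m + (11928) = 0.
So m = -7.

-7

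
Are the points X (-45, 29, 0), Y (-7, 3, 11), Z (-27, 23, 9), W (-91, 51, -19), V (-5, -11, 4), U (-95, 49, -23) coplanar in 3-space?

Yes

The plane through X, Y, Z has normal n = XY × XZ = (-168, -144, 240) and equation n·P = 3384.
Checking the remaining points: n·W = 3384, n·V = 3384, n·U = 3384.
All equal 3384, so all 6 points lie in one plane.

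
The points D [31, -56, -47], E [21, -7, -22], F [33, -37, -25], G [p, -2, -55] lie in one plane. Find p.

Normal to plane DEF: n = (603, 270, -288); plane equation n·P = 17109.
Requiring n·G = 17109: (603)p + (15300) = 17109.
So p = 3.

3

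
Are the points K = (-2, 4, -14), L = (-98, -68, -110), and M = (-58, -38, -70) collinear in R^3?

Yes

KL = (-96, -72, -96), KM = (-56, -42, -56).
Each component of KM is 7/12 times the corresponding component of KL, so KM = 7/12·KL and the points are collinear.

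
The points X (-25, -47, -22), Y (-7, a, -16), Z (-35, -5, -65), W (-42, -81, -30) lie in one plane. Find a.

-7

The points are coplanar iff XY · (XZ × XW) = 0.
Expanding, this is linear in a: (651)a + (4557) = 0.
So a = -7.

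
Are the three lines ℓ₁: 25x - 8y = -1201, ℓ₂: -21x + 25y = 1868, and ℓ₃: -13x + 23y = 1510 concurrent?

Yes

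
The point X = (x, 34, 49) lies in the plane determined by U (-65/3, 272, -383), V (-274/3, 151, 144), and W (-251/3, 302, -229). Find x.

The plane through U, V, W has equation −34444x − (65836/3)y − 9592z = -1549108.
Substituting X: (-34444)x + (-3648448/3) = -1549108, so x = 29/3.

29/3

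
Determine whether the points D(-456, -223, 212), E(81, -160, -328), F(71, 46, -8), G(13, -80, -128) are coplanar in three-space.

A normal to the plane through D, E, F is n = DE × DF = (131400, -166440, 111252).
The plane has equation n·P = 783144. For G: n·G = 783144.
Equal, so G lies in the plane and all four are coplanar.

Yes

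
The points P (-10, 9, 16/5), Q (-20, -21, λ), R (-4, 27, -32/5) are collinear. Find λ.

96/5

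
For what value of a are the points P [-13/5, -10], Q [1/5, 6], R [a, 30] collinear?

Collinearity: (R − P) must be parallel to (Q − P) = (14/5, 16).
Cross-multiplying the components: (a − (-13/5))·(16) = (40)·(14/5).
Solving gives a = 22/5.

22/5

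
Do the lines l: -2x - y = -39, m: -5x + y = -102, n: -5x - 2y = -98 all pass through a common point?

Intersecting l and m: solving the 2×2 system gives (x, y) = (141/7, -9/7).
Substitute into n: (-5)(141/7) + (-2)(-9/7) = -687/7.
But n requires -98 ≠ -687/7, so the three lines have no common point.

No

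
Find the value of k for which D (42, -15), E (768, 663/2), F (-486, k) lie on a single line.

-267

Collinearity: (F − D) must be parallel to (E − D) = (726, 693/2).
Cross-multiplying the components: (k − (-15))·(726) = (-528)·(693/2).
Solving gives k = -267.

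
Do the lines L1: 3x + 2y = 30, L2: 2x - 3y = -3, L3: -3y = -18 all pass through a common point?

No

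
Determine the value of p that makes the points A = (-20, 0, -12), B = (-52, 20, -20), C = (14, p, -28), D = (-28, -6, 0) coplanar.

-2

Normal to plane ABD: n = (192, 448, 352); plane equation n·P = -8064.
Requiring n·C = -8064: (448)p + (-7168) = -8064.
So p = -2.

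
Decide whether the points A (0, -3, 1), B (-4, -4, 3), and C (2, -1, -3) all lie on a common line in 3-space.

AB = (-4, -1, 2), AC = (2, 2, -4).
Comparing components 3 and 1: (2)(2) − (-4)(-4) = -12 ≠ 0, so AB and AC are not parallel and the points are not collinear.

No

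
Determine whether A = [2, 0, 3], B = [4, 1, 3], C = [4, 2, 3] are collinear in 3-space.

AB = (2, 1, 0), AC = (2, 2, 0).
Comparing components 1 and 2: (2)(2) − (1)(2) = 2 ≠ 0, so AB and AC are not parallel and the points are not collinear.

No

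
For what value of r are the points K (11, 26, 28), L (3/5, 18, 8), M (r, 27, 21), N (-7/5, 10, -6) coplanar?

Coplanarity ⇔ det[KL; KM; KN] = 0.
Expanding, this is linear in r: (48)r + (48) = 0.
So r = -1.

-1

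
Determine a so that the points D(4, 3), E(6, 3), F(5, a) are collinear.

Collinearity: (F − D) must be parallel to (E − D) = (2, 0).
Cross-multiplying the components: (a − 3)·(2) = (1)·(0).
Solving gives a = 3.

3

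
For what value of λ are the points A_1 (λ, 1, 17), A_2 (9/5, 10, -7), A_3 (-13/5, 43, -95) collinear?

Collinearity requires A_1A_2 × A_1A_3 = 0; each component is linear in λ.
The y-component gives (-88)λ + (264) = 0, so λ = 3.
The remaining components then also vanish.

3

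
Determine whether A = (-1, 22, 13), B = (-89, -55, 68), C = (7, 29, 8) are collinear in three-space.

AB = (-88, -77, 55), AC = (8, 7, -5).
Each component of AC is -1/11 times the corresponding component of AB, so AC = -1/11·AB and the points are collinear.

Yes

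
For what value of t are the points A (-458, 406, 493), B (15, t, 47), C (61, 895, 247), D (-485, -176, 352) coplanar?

49

The points are coplanar iff AB · (AC × AD) = 0.
Expanding, this is linear in t: (79821)t + (-3911229) = 0.
So t = 49.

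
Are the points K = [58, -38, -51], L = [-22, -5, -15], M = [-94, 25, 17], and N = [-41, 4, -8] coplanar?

Yes

The four points are coplanar iff the 3×3 determinant with rows KL, KM, KN is zero.
Rows: (-80, 33, 36), (-152, 63, 68), (-99, 42, 43).
Expanding along the first row: (-80)(-147) − (33)(196) + (36)(-147) = 0.
Zero determinant ⇒ coplanar.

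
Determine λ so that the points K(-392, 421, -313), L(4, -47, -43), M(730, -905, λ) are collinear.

452

Direction KL = (396, -468, 270). From the x-coordinate of M, the parameter along the line is τ = (730 − (-392))/396 = 17/6.
Then λ = (-313) + 17/6·(270) = 452.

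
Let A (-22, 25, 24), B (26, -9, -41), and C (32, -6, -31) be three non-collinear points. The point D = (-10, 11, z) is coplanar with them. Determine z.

-6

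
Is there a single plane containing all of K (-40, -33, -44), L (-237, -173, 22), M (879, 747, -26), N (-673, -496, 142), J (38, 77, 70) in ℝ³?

No

The plane through K, L, M has normal n = KL × KM = (-54000, 64200, -25000) and equation n·P = 1141400.
Checking the remaining points: n·N = 948800, n·J = 1141400.
Since n·N = 948800 ≠ 1141400, N is off the plane and the points are not all coplanar.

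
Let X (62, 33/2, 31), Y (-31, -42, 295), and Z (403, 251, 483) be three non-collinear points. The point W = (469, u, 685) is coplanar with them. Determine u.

298

The plane through X, Y, Z has equation −88350x + 132060y − 1860z = -3356370.
Substituting W: (132060)u + (-42710250) = -3356370, so u = 298.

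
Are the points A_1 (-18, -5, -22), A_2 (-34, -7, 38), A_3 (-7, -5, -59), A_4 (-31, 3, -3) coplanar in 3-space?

The four points are coplanar iff the 3×3 determinant with rows A_1A_2, A_1A_3, A_1A_4 is zero.
Rows: (-16, -2, 60), (11, 0, -37), (-13, 8, 19).
Expanding along the first row: (-16)(296) − (-2)(-272) + (60)(88) = 0.
Zero determinant ⇒ coplanar.

Yes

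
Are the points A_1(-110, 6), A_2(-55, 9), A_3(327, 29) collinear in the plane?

A_1A_2 = (55, 3), A_1A_3 = (437, 23).
If collinear, A_1A_3 would be a scalar multiple of A_1A_2. But (55)·(23) ≠ (3)·(437) (difference -46), so they are not parallel; the points are not collinear.

No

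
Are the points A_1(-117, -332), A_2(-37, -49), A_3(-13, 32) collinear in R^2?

No

A_1A_2 = (80, 283), A_1A_3 = (104, 364).
If collinear, A_1A_3 would be a scalar multiple of A_1A_2. But (80)·(364) ≠ (283)·(104) (difference -312), so they are not parallel; the points are not collinear.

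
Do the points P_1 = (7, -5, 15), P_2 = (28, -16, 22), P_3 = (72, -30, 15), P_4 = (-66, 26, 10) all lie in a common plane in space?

No

With P_1 as base: P_1P_2 = (21, -11, 7), P_1P_3 = (65, -25, 0), P_1P_4 = (-73, 31, -5).
P_1P_3 × P_1P_4 = (125, 325, 190).
P_1P_2 · (P_1P_3 × P_1P_4) = 380.
Since 380 ≠ 0, the four points are not coplanar.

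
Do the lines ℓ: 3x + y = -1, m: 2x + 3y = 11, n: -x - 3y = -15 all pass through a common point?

Intersecting ℓ and m: solving the 2×2 system gives (x, y) = (-2, 5).
Substitute into n: (-1)(-2) + (-3)(5) = -13.
But n requires -15 ≠ -13, so the three lines have no common point.

No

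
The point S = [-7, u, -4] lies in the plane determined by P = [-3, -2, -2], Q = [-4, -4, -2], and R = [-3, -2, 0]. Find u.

The plane through P, Q, R has equation −4x + 2y = 8.
Substituting S: (2)u + (28) = 8, so u = -10.

-10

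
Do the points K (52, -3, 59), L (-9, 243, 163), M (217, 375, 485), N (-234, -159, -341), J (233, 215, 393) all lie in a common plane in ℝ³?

Yes

The plane through K, L, M has normal n = KL × KM = (65484, 43146, -63648) and equation n·P = -479502.
Checking the remaining points: n·N = -479502, n·J = -479502.
All equal -479502, so all 5 points lie in one plane.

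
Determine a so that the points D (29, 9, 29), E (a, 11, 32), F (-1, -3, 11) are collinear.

34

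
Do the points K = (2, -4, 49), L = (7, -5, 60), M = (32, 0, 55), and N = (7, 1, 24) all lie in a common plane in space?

Yes

The four points are coplanar iff the 3×3 determinant with rows KL, KM, KN is zero.
Rows: (5, -1, 11), (30, 4, 6), (5, 5, -25).
Expanding along the first row: (5)(-130) − (-1)(-780) + (11)(130) = 0.
Zero determinant ⇒ coplanar.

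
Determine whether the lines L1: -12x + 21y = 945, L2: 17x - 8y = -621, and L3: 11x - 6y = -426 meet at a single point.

No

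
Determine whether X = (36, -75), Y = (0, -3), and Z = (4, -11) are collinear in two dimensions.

XY = (-36, 72), XZ = (-32, 64).
Twice the signed area of △XYZ is (-36)(64) − (72)(-32) = 0.
The triangle is degenerate (zero area), so the points are collinear.

Yes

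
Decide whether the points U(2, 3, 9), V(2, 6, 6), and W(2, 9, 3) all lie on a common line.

UV = (0, 3, -3), UW = (0, 6, -6).
Each component of UW is 2 times the corresponding component of UV, so UW = 2·UV and the points are collinear.

Yes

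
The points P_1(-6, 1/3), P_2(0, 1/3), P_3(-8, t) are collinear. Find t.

1/3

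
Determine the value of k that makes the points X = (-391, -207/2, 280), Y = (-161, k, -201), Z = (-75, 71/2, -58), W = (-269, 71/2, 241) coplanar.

-443/2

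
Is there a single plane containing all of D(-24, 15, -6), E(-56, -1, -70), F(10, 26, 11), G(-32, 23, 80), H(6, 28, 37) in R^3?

The plane through D, E, F has normal n = DE × DF = (432, -1632, 192) and equation n·P = -36000.
Checking the remaining points: n·G = -36000, n·H = -36000.
All equal -36000, so all 5 points lie in one plane.

Yes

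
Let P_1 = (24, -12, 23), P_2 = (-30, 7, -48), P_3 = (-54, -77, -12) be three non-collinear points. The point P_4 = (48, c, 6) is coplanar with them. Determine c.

46

A normal to the plane is n = P_1P_2 × P_1P_3 = (-5280, 3648, 4992).
P_4 lies in the plane iff n · P_1P_4 = 0.
This gives (3648)c + (-167808) = 0, so c = 46.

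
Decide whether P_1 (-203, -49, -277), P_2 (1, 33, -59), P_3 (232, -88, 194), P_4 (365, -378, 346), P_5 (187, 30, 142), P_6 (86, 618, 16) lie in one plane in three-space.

The plane through P_1, P_2, P_3 has normal n = P_1P_2 × P_1P_3 = (47124, -1254, -43626) and equation n·P = 2579676.
Checking the remaining points: n·P_4 = 2579676, n·P_5 = 2579676, n·P_6 = 2579676.
All equal 2579676, so all 6 points lie in one plane.

Yes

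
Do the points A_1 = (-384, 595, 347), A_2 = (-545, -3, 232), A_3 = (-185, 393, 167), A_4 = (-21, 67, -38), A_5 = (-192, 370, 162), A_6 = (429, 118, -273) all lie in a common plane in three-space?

The plane through A_1, A_2, A_3 has normal n = A_1A_2 × A_1A_3 = (84410, -51865, 151524) and equation n·P = -10694287.
Checking the remaining points: n·A_4 = -11005477, n·A_5 = -10849882, n·A_6 = -11274232.
Since n·A_4 = -11005477 ≠ -10694287, A_4 is off the plane and the points are not all coplanar.

No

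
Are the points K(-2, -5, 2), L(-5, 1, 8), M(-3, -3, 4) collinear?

KL = (-3, 6, 6), KM = (-1, 2, 2).
Each component of KM is 1/3 times the corresponding component of KL, so KM = 1/3·KL and the points are collinear.

Yes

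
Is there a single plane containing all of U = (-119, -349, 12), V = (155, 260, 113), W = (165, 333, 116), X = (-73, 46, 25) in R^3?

The four points are coplanar iff the 3×3 determinant with rows UV, UW, UX is zero.
Rows: (274, 609, 101), (284, 682, 104), (46, 395, 13).
Expanding along the first row: (274)(-32214) − (609)(-1092) + (101)(80808) = 0.
Zero determinant ⇒ coplanar.

Yes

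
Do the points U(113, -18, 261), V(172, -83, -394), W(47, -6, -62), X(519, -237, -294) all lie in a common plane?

The four points are coplanar iff the 3×3 determinant with rows UV, UW, UX is zero.
Rows: (59, -65, -655), (-66, 12, -323), (406, -219, -555).
Expanding along the first row: (59)(-77397) − (-65)(167768) + (-655)(9582) = 62287.
Nonzero ⇒ not coplanar.

No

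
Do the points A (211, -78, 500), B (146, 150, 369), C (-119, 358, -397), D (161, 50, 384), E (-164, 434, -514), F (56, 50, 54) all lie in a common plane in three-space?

Yes

The plane through A, B, C has normal n = AB × AC = (-147400, -15075, 46900) and equation n·P = -6475550.
Checking the remaining points: n·D = -6475550, n·E = -6475550, n·F = -6475550.
All equal -6475550, so all 6 points lie in one plane.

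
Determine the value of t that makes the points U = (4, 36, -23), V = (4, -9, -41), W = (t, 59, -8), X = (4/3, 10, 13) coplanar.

Normal to plane UVX: n = (-2088, 48, -120); plane equation n·P = -3864.
Requiring n·W = -3864: (-2088)t + (3792) = -3864.
So t = 11/3.

11/3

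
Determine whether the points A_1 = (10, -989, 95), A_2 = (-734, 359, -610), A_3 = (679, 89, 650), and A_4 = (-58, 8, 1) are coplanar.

A normal to the plane through A_1, A_2, A_3 is n = A_1A_2 × A_1A_3 = (1508130, -58725, -1703844).
The plane has equation n·P = -88704855. For A_4: n·A_4 = -89645184.
-89645184 ≠ -88704855, so A_4 is off the plane.

No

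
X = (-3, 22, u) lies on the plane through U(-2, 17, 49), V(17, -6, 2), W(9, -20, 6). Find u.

54

A normal to the plane is n = UV × UW = (-750, 300, -450).
X lies in the plane iff n · UX = 0.
This gives (-450)u + (24300) = 0, so u = 54.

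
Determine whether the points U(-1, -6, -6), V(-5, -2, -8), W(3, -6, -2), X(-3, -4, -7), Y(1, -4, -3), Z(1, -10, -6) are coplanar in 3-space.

The plane through U, V, W has normal n = UV × UW = (16, 8, -16) and equation n·P = 32.
Checking the remaining points: n·X = 32, n·Y = 32, n·Z = 32.
All equal 32, so all 6 points lie in one plane.

Yes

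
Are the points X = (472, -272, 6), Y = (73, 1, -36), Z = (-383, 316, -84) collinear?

No

XY = (-399, 273, -42), XZ = (-855, 588, -90).
XY × XZ = (126, 0, -1197).
The cross product is nonzero, so the points do not lie on one line.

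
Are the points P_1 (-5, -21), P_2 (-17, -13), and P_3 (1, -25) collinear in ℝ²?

Yes

P_1P_2 = (-12, 8), P_1P_3 = (6, -4).
det[P_1P_2; P_1P_3] = (-12)(-4) − (8)(6) = 0.
The determinant is zero, so the points are collinear.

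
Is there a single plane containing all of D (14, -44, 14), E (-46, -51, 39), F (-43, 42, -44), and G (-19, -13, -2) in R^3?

With D as base: DE = (-60, -7, 25), DF = (-57, 86, -58), DG = (-33, 31, -16).
DF × DG = (422, 1002, 1071).
DE · (DF × DG) = -5559.
Since -5559 ≠ 0, the four points are not coplanar.

No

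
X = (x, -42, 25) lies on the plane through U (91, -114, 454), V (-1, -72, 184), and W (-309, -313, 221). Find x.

-48

A normal to the plane is n = UV × UW = (-63516, 86564, 35108).
X lies in the plane iff n · UX = 0.
This gives (-63516)x + (-3048768) = 0, so x = -48.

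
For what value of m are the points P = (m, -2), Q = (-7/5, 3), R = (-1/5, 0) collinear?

The three points are collinear iff det[PQ; PR] = 0.
This determinant is linear in m: (3)m + (-9/5) = 0, so m = 3/5.

3/5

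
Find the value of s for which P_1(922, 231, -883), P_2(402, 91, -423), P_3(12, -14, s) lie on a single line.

-78

Collinearity requires P_1P_2 × P_1P_3 = 0; each component is linear in s.
The x-component gives (-140)s + (-10920) = 0, so s = -78.
The remaining components then also vanish.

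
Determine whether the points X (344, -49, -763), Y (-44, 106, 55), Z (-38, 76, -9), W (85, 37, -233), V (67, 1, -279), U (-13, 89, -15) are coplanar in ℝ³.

The plane through X, Y, Z has normal n = XY × XZ = (14620, -19924, 10710) and equation n·P = -2166174.
Checking the remaining points: n·W = -1989918, n·V = -2028474, n·U = -2123946.
Since n·W = -1989918 ≠ -2166174, W is off the plane and the points are not all coplanar.

No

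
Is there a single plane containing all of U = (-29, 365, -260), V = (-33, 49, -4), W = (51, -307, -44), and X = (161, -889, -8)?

Yes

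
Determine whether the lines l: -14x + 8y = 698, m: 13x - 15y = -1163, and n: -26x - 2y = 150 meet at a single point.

Yes

The three lines meet at one point iff the augmented coefficient matrix [aᵢ bᵢ cᵢ] has rank < 3, i.e. its determinant vanishes.
Here the determinant is 0.
It vanishes, so the lines are concurrent at (-11, 68).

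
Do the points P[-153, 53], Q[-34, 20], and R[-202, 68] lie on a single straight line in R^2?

No

PQ = (119, -33), PR = (-49, 15).
If collinear, PR would be a scalar multiple of PQ. But (119)·(15) ≠ (-33)·(-49) (difference 168), so they are not parallel; the points are not collinear.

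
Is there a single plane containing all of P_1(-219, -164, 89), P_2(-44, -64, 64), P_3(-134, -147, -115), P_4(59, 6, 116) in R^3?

No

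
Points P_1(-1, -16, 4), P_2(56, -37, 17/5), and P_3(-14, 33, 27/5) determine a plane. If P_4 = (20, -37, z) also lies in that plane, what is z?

Coplanarity requires P_1P_2 · (P_1P_3 × P_1P_4) = 0.
P_1P_2 = (57, -21, -3/5), P_1P_3 = (-13, 49, 7/5); the triple product is linear in z with coefficient 2520 and constant term -8568.
Setting it to zero: z = 17/5.

17/5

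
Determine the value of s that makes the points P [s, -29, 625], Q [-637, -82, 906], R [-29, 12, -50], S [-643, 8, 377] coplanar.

Coplanarity ⇔ det[PQ; PR; PS] = 0.
Expanding, this is linear in s: (-36314)s + (-24947718) = 0.
So s = -687.

-687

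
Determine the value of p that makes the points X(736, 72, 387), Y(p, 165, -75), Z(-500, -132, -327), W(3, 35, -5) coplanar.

Normal to plane XZW: n = (53550, 38850, -103800); plane equation n·P = 2039400.
Requiring n·Y = 2039400: (53550)p + (14195250) = 2039400.
So p = -227.

-227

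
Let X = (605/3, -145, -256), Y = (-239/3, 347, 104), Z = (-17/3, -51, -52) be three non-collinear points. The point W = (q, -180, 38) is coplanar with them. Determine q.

Coplanarity requires XY · (XZ × XW) = 0.
XY = (-844/3, 492, 360), XZ = (-622/3, 94, 204); the triple product is linear in q with coefficient 66528 and constant term 9402624.
Setting it to zero: q = -424/3.

-424/3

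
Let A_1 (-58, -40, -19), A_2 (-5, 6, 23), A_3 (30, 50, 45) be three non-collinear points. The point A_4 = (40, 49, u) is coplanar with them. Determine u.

57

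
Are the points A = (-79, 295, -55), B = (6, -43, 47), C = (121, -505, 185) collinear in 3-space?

AB = (85, -338, 102), AC = (200, -800, 240).
AB × AC = (480, 0, -400).
The cross product is nonzero, so the points do not lie on one line.

No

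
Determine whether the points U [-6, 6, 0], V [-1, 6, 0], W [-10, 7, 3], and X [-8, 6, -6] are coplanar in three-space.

No

With U as base: UV = (5, 0, 0), UW = (-4, 1, 3), UX = (-2, 0, -6).
UW × UX = (-6, -30, 2).
UV · (UW × UX) = -30.
Since -30 ≠ 0, the four points are not coplanar.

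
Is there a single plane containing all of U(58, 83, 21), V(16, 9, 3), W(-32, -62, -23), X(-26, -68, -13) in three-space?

With U as base: UV = (-42, -74, -18), UW = (-90, -145, -44), UX = (-84, -151, -34).
UW × UX = (-1714, 636, 1410).
UV · (UW × UX) = -456.
Since -456 ≠ 0, the four points are not coplanar.

No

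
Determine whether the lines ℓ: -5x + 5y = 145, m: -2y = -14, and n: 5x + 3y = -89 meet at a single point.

Lines aᵢx + bᵢy = cᵢ with pairwise distinct directions are concurrent exactly when det[aᵢ bᵢ cᵢ] = 0.
Here the determinant is 0.
It vanishes, so the lines are concurrent at (-22, 7).

Yes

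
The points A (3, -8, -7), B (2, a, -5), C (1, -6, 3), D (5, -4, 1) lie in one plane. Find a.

-8

The points are coplanar iff AB · (AC × AD) = 0.
Expanding, this is linear in a: (36)a + (288) = 0.
So a = -8.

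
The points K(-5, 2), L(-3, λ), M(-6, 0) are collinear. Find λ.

The three points are collinear iff det[KL; KM] = 0.
This determinant is linear in λ: (1)λ + (-6) = 0, so λ = 6.

6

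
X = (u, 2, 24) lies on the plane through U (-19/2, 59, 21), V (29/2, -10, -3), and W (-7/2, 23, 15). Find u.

-25/2

Coplanarity requires UV · (UW × UX) = 0.
UV = (24, -69, -24), UW = (6, -36, -6); the triple product is linear in u with coefficient -450 and constant term -5625.
Setting it to zero: u = -25/2.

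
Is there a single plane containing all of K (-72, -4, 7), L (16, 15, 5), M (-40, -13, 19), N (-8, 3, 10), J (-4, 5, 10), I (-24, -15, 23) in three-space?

The plane through K, L, M has normal n = KL × KM = (210, -1120, -1400) and equation n·P = -20440.
Checking the remaining points: n·N = -19040, n·J = -20440, n·I = -20440.
Since n·N = -19040 ≠ -20440, N is off the plane and the points are not all coplanar.

No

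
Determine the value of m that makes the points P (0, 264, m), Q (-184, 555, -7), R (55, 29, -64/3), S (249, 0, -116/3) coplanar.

-59/3

The points are coplanar iff PQ · (PR × PS) = 0.
Expanding, this is linear in m: (-95113)m + (-5611667/3) = 0.
So m = -59/3.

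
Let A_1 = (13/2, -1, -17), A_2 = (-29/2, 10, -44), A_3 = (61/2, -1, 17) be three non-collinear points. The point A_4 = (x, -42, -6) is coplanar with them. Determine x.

43/2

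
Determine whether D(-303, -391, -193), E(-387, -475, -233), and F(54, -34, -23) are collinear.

Yes

DE = (-84, -84, -40), DF = (357, 357, 170).
DE × DF = (0, 0, 0).
The cross product vanishes, so the three points are collinear.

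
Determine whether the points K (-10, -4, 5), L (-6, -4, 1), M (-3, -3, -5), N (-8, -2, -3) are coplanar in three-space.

With K as base: KL = (4, 0, -4), KM = (7, 1, -10), KN = (2, 2, -8).
KM × KN = (12, 36, 12).
KL · (KM × KN) = 0.
The scalar triple product vanishes, so the four points are coplanar.

Yes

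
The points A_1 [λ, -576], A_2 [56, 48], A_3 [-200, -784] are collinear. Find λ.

-136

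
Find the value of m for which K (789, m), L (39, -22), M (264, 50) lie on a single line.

The three points are collinear iff det[KL; KM] = 0.
This determinant is linear in m: (225)m + (-49050) = 0, so m = 218.

218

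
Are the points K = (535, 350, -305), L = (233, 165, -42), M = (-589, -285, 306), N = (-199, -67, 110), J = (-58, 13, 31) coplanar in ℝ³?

Yes

The plane through K, L, M has normal n = KL × KM = (53970, -111090, -16170) and equation n·P = -5075700.
Checking the remaining points: n·N = -5075700, n·J = -5075700.
All equal -5075700, so all 5 points lie in one plane.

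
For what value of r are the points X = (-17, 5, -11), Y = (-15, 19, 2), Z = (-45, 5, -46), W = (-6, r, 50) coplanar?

Normal to plane XYZ: n = (-490, -294, 392); plane equation n·P = 2548.
Requiring n·W = 2548: (-294)r + (22540) = 2548.
So r = 68.

68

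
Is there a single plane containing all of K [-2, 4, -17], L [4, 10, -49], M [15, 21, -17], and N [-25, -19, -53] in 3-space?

Yes

The four points are coplanar iff the 3×3 determinant with rows KL, KM, KN is zero.
Rows: (6, 6, -32), (17, 17, 0), (-23, -23, -36).
Expanding along the first row: (6)(-612) − (6)(-612) + (-32)(0) = 0.
Zero determinant ⇒ coplanar.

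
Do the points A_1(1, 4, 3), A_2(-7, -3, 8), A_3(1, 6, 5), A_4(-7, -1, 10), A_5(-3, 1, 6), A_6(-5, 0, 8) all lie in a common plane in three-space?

Yes

The plane through A_1, A_2, A_3 has normal n = A_1A_2 × A_1A_3 = (-24, 16, -16) and equation n·P = -8.
Checking the remaining points: n·A_4 = -8, n·A_5 = -8, n·A_6 = -8.
All equal -8, so all 6 points lie in one plane.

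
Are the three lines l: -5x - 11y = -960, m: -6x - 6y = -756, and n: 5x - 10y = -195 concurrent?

Yes

Intersecting l and m: solving the 2×2 system gives (x, y) = (71, 55).
Substitute into n: (5)(71) + (-10)(55) = -195.
This equals -195, so (71, 55) lies on all three lines and they are concurrent.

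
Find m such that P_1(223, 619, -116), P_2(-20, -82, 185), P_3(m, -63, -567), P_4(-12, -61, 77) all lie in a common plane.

-8

Normal to plane P_1P_2P_4: n = (69387, -23836, 505); plane equation n·P = 660237.
Requiring n·P_3 = 660237: (69387)m + (1215333) = 660237.
So m = -8.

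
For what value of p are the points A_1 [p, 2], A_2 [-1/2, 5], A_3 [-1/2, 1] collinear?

-1/2

The three points are collinear iff det[A_1A_2; A_1A_3] = 0.
This determinant is linear in p: (4)p + (2) = 0, so p = -1/2.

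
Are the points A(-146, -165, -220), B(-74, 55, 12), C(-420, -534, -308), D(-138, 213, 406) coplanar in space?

Yes

A normal to the plane through A, B, C is n = AB × AC = (66248, -57232, 33712).
The plane has equation n·P = -7645568. For D: n·D = -7645568.
Equal, so D lies in the plane and all four are coplanar.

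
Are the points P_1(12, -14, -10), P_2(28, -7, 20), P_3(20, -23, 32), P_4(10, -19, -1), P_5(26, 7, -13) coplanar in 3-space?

No

The plane through P_1, P_2, P_3 has normal n = P_1P_2 × P_1P_3 = (564, -432, -200) and equation n·P = 14816.
Checking the remaining points: n·P_4 = 14048, n·P_5 = 14240.
Since n·P_4 = 14048 ≠ 14816, P_4 is off the plane and the points are not all coplanar.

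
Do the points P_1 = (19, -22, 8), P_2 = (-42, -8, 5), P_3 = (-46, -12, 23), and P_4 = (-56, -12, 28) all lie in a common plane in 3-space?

No

The four points are coplanar iff the 3×3 determinant with rows P_1P_2, P_1P_3, P_1P_4 is zero.
Rows: (-61, 14, -3), (-65, 10, 15), (-75, 10, 20).
Expanding along the first row: (-61)(50) − (14)(-175) + (-3)(100) = -900.
Nonzero ⇒ not coplanar.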